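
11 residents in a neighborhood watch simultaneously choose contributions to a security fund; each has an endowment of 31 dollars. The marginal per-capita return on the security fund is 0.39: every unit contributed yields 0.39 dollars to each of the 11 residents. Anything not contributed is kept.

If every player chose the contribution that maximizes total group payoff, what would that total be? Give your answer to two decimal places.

1462.89 dollars

Each contributed unit returns 4.290 to the group as a whole (0.39 to each of 11 players), which exceeds 1, so the social optimum is full contribution: group total = 4.290 × 341 = 1462.89.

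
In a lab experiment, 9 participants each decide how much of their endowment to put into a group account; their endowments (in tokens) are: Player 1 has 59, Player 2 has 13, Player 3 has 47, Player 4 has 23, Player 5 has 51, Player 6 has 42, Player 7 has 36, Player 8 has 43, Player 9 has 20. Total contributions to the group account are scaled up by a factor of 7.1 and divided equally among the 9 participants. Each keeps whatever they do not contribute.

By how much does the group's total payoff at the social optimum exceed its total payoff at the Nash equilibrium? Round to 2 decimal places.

The private return per contributed unit is 7.1/9 = 0.7889 < 1 for every player regardless of endowment, so the Nash equilibrium is zero contribution and the group total is Σ E_j = 59 + 13 + 47 + 23 + 51 + 42 + 36 + 43 + 20 = 334.
Each contributed unit returns 7.100 to the group, so the social optimum is full contribution by everyone: group total = 7.100 × 334 = 2371.40.
Efficiency loss = (7.100 − 1) × 334 = 2037.40.

2037.40 tokens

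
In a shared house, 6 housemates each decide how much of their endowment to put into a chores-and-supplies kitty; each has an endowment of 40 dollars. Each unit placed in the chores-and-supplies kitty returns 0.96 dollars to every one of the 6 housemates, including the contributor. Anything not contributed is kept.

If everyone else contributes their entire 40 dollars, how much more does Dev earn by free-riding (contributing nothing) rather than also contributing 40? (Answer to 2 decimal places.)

Switching from a contribution of 40 to 0 lets Dev keep an extra 40 dollars, but lowers the chores-and-supplies kitty by 40, which costs Dev their own share of that drop: 0.96 × 40 = 38.40.
Net gain = 40 − 38.40 = 1.60. The private return per contributed unit (0.96) is below 1, so free-riding is indeed the best response regardless of what the others do.

1.60 dollars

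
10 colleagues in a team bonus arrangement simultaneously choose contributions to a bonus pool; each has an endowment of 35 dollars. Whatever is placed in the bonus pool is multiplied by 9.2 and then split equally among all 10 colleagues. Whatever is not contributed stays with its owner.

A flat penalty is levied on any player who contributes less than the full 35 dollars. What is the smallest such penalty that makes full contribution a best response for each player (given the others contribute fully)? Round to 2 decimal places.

2.80 dollars

Given the others contribute fully, the best deviation is to contribute 0 (any partial contribution still incurs the fine and gives up units whose private return 0.9200 is below 1).
Deviating from 35 to 0 saves 35 dollars but forfeits the deviator's share of the drop in the bonus pool: 9.2/10 × 35 = 32.20.
So the deviation gain is 35 − 32.20 = 2.80, and the fine must be at least 2.80 dollars to wipe it out.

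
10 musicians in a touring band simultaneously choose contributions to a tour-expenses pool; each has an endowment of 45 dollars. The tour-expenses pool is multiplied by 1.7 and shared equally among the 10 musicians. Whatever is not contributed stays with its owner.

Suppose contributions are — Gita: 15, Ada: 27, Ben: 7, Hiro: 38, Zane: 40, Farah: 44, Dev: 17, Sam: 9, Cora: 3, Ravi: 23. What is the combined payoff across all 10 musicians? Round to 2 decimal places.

606.10 dollars

Total contributed: 15 + 27 + 7 + 38 + 40 + 44 + 17 + 9 + 3 + 23 = 223; total kept: 10 × 45 − 223 = 227.
The tour-expenses pool pays out 1.7 × 223 = 379.10 in aggregate.
Group total = 227 + 379.10 = 606.10.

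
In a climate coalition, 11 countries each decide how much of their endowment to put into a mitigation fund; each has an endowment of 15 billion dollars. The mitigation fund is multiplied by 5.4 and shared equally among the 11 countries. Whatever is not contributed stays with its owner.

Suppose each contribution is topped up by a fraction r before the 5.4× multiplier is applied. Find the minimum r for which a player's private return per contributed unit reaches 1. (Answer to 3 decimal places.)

1.037

With matching at rate r, one contributed unit becomes (1 + r) in the mitigation fund and returns 5.4 × (1 + r) / 11 to the contributor.
Setting this equal to 1: 1 + r = 11/5.4 = 2.0370.
So the minimum matching rate is r = 2.0370 − 1 = 1.037.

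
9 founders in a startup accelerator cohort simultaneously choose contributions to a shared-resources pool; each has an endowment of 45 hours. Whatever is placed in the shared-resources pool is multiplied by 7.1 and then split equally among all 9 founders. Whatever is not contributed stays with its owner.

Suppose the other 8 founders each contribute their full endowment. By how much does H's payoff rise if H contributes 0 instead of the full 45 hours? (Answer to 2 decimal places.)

Switching from a contribution of 45 to 0 lets H keep an extra 45 hours, but lowers the shared-resources pool by 45, which costs H their own share of that drop: 7.1/9 × 45 = 35.50.
Net gain = 45 − 35.50 = 9.50. The private return per contributed unit (0.7889) is below 1, so free-riding is indeed the best response regardless of what the others do.

9.50 hours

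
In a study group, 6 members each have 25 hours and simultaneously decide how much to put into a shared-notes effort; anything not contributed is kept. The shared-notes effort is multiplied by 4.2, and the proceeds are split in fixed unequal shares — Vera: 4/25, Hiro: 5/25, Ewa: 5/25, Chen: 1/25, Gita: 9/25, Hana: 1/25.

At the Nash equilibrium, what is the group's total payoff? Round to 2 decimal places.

For player j, contributing a unit is worthwhile iff 4.2 × (j's share) ≥ 1, i.e. iff j's share is at least 0.2381.
Gita alone (share 9/25) is above the threshold, contributing 25; the remaining 5 contribute 0. Total contributed: 25.
The shared-notes effort pays out 4.2 × 25 = 105.00 in total (split across the unequal shares, but the aggregate is all that matters for the group sum).
The 5 free-riders keep 25 each, adding 125. Group total = 125 + 105.00 = 230.00.

230.00 hours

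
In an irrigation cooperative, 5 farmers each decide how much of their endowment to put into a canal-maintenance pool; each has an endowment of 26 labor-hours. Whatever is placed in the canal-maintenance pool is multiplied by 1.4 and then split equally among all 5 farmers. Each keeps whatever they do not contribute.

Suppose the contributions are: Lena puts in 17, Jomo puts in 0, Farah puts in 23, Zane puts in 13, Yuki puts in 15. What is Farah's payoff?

22.04 labor-hours

Total contributed: 17 + 0 + 23 + 13 + 15 = 68.
Each receives 1.4 × 68 / 5 = 19.04 from the canal-maintenance pool.
Farah keeps 26 − 23 = 3, so Farah's payoff is 3 + 19.04 = 22.04.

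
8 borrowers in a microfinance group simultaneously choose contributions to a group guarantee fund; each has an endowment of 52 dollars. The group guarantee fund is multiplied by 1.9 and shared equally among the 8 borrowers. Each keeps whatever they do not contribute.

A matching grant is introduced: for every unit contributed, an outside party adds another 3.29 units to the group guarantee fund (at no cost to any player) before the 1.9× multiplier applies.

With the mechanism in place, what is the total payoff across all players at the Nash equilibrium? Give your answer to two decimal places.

With the mechanism, a contributed unit returns 1.9 × 4.29 / 8 = 1.0189 per unit of net cost to the contributor — now above 1 — so contributing fully is weakly dominant for every player.
So the Nash equilibrium is full contribution by all 8; the group earns 1.9 × 4.29 × 416 = 3390.82.

3390.82 dollars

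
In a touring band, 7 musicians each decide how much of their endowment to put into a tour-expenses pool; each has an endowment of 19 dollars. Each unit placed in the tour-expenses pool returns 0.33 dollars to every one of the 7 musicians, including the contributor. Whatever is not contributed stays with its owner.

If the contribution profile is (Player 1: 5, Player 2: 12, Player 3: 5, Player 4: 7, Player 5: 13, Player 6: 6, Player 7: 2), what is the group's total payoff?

198.50 dollars

Total contributed: 5 + 12 + 5 + 7 + 13 + 6 + 2 = 50; total kept: 7 × 19 − 50 = 83.
The tour-expenses pool pays out 0.33 × 7 × 50 = 115.50 in aggregate.
Group total = 83 + 115.50 = 198.50.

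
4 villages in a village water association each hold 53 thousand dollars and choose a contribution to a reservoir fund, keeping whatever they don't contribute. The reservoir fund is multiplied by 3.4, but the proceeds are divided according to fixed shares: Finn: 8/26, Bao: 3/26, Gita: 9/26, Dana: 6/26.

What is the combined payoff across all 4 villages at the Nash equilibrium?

466.40 thousand dollars

Player j's private return per contributed unit is 3.4 × (j's share). Contributing is weakly dominant for j when that share is at least 1/3.4 = 0.2941, and contributing 0 is dominant otherwise.
Finn and Gita clear that bar, contributing 53 each; the remaining 2 contribute 0. Total contributed: 106.
The reservoir fund pays out 3.4 × 106 = 360.40 in total (split across the unequal shares, but the aggregate is all that matters for the group sum).
The 2 free-riders keep 53 each, adding 106. Group total = 106 + 360.40 = 466.40.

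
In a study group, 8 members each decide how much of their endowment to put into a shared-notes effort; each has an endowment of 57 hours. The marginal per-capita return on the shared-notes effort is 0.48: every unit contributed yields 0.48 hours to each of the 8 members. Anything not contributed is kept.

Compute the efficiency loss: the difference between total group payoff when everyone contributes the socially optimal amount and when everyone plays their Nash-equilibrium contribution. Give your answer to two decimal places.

1295.04 hours

The private return per contributed unit is 0.48 < 1, so contributing 0 is dominant for every player. At the Nash equilibrium everyone keeps their 57, and the group total is 8 × 57 = 456.
Each contributed unit returns 3.840 to the group as a whole (0.48 to each of 8 players), which exceeds 1, so the social optimum is full contribution: group total = 3.840 × 456 = 1751.04.
Efficiency loss = 1751.04 − 456 = 1295.04.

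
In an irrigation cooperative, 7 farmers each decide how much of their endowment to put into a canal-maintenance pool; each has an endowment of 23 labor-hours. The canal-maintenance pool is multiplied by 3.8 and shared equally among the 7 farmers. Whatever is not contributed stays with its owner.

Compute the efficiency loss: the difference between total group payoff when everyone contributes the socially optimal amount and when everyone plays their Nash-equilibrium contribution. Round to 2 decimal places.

450.80 labor-hours

Each contributed unit returns 3.8/7 = 0.5429 to its contributor — below 1 — so contributing 0 is dominant for every player. At the Nash equilibrium everyone keeps their 23, and the group total is 7 × 23 = 161.
Each contributed unit returns 3.800 to the group as a whole (0.5429 to each of 7 players), which exceeds 1, so the social optimum is full contribution: group total = 3.800 × 161 = 611.80.
Efficiency loss = 611.80 − 161 = 450.80.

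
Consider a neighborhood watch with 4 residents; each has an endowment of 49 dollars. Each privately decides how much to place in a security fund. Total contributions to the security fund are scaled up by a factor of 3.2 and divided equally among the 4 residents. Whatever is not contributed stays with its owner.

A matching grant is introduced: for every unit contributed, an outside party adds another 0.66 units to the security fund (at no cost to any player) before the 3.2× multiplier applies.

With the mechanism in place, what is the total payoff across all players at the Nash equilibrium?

1041.15 dollars

The effective private return per unit is now 3.2 × 1.66 / 4 = 1.3280 > 1, so every player's dominant strategy flips to full contribution.
At the Nash equilibrium everyone contributes 49. Group total payoff = 3.2 × 1.66 × 196 = 1041.15.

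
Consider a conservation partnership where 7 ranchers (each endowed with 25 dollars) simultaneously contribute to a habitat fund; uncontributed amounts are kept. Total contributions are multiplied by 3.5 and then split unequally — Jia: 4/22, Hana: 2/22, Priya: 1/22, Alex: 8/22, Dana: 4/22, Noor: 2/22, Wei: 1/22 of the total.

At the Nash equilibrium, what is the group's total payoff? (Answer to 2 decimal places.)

237.50 dollars

For player j, contributing a unit is worthwhile iff 3.5 × (j's share) ≥ 1, i.e. iff j's share is at least 0.2857.
Only Alex (8/22) clears that bar, contributing 25; the remaining 6 contribute 0. Total contributed: 25.
The habitat fund pays out 3.5 × 25 = 87.50 in total (split across the unequal shares, but the aggregate is all that matters for the group sum).
The 6 free-riders keep 25 each, adding 150. Group total = 150 + 87.50 = 237.50.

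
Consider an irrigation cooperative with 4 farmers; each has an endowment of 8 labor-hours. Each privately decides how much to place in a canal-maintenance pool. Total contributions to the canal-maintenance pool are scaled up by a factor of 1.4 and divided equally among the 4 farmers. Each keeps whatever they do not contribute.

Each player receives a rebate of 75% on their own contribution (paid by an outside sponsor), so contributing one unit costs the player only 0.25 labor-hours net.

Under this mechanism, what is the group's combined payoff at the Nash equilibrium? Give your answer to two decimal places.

68.80 labor-hours

The effective private return per unit is now (1.4/4) / 0.25 = 1.4000 > 1, so every player's dominant strategy flips to full contribution.
At the Nash equilibrium everyone contributes 8. Group total payoff = 4 × (8 × 0.75 + 1.4 × 8) = 68.80.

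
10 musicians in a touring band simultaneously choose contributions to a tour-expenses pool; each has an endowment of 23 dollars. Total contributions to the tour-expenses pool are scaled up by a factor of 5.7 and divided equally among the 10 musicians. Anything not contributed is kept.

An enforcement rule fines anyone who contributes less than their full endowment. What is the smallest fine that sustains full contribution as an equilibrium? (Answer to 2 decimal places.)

Given the others contribute fully, the best deviation is to contribute 0 (any partial contribution still incurs the fine and gives up units whose private return 0.5700 is below 1).
Deviating from 23 to 0 saves 23 dollars but forfeits the deviator's share of the drop in the tour-expenses pool: 5.7/10 × 23 = 13.11.
So the deviation gain is 23 − 13.11 = 9.89, and the fine must be at least 9.89 dollars to wipe it out.

9.89 dollars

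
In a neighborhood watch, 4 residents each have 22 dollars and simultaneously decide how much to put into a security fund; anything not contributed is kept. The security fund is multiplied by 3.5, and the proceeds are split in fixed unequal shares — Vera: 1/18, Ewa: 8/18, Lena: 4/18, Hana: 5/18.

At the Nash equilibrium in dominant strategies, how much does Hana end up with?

A player with share s gets back 3.5·s per unit contributed, so full contribution is dominant for anyone with s > 1/3.5 = 0.2857 and zero contribution is dominant for anyone below.
Ewa alone (share 8/18) is above the threshold, contributing 22; the remaining 3 contribute 0. Total contributed: 22.
Hana keeps 22 and receives 3.5 × 22 × 5/18 = 21.39 from the security fund, for a payoff of 43.39.

43.39 dollars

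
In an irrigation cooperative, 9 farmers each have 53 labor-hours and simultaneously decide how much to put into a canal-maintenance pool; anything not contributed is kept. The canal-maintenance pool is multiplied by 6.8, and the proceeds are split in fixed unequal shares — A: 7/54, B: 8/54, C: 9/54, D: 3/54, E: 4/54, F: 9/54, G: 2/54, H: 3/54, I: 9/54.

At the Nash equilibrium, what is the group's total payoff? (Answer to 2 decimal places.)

Each unit j contributes comes back to j as 6.8 × (j's share), so j prefers to contribute only if that share exceeds 1/6.8 = 0.1471; otherwise keeping the unit dominates.
B, C, F and I clear that bar, contributing 53 each; the remaining 5 contribute 0. Total contributed: 212.
The canal-maintenance pool pays out 6.8 × 212 = 1441.60 in total (split across the unequal shares, but the aggregate is all that matters for the group sum).
The 5 free-riders keep 53 each, adding 265. Group total = 265 + 1441.60 = 1706.60.

1706.60 labor-hours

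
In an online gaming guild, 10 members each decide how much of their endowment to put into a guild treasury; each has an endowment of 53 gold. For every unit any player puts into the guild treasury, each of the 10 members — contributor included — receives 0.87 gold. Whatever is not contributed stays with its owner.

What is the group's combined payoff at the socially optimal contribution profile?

4611.00 gold

Each contributed unit returns 8.700 to the group as a whole (0.87 to each of 10 players), which exceeds 1, so the social optimum is full contribution: group total = 8.700 × 530 = 4611.00.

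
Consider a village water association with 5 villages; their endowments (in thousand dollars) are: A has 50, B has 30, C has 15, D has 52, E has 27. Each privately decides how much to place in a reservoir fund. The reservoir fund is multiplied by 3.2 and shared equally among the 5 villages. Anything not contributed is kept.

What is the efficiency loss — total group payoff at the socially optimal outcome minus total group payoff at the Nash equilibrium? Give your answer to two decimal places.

382.80 thousand dollars

The private return per contributed unit is 3.2/5 = 0.6400 < 1 for every player regardless of endowment, so the Nash equilibrium is zero contribution and the group total is Σ E_j = 50 + 30 + 15 + 52 + 27 = 174.
Each contributed unit returns 3.200 to the group, so the social optimum is full contribution by everyone: group total = 3.200 × 174 = 556.80.
Efficiency loss = (3.200 − 1) × 174 = 382.80.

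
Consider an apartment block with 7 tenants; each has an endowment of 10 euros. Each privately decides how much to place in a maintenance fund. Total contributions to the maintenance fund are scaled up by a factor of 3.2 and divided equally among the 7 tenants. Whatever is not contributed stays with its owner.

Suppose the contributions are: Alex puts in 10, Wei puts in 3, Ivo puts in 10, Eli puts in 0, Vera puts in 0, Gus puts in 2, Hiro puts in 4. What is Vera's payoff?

Total contributed: 10 + 3 + 10 + 0 + 0 + 2 + 4 = 29.
Each receives 3.2 × 29 / 7 = 13.26 from the maintenance fund.
Vera keeps 10 − 0 = 10, so Vera's payoff is 10 + 13.26 = 23.26.

23.26 euros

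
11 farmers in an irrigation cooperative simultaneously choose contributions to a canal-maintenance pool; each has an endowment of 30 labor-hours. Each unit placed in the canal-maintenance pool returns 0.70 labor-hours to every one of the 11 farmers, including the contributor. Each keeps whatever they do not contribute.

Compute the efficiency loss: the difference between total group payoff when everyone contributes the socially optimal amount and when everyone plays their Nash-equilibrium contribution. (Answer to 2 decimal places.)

The private return per contributed unit is 0.70 < 1, so contributing 0 is dominant for every player. At the Nash equilibrium everyone keeps their 30, and the group total is 11 × 30 = 330.
Each contributed unit returns 7.700 to the group as a whole (0.70 to each of 11 players), which exceeds 1, so the social optimum is full contribution: group total = 7.700 × 330 = 2541.00.
Efficiency loss = 2541.00 − 330 = 2211.00.

2211.00 labor-hours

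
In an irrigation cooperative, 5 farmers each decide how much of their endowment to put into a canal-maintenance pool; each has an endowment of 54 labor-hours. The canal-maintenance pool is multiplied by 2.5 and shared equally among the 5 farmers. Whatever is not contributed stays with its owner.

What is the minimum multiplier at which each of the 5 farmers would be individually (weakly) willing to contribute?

A contributed unit returns (multiplier)/5 to its contributor.
This reaches 1 exactly when the multiplier is 5.

5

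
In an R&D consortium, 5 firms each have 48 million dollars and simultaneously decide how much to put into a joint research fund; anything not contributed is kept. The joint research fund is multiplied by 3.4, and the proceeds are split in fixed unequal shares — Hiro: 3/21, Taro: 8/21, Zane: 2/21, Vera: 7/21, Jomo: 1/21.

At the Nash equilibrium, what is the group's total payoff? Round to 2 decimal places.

470.40 million dollars

A player with share s gets back 3.4·s per unit contributed, so full contribution is dominant for anyone with s > 1/3.4 = 0.2941 and zero contribution is dominant for anyone below.
The shares above 0.2941 belong to Taro and Vera, contributing 48 each; the remaining 3 contribute 0. Total contributed: 96.
The joint research fund pays out 3.4 × 96 = 326.40 in total (split across the unequal shares, but the aggregate is all that matters for the group sum).
The 3 free-riders keep 48 each, adding 144. Group total = 144 + 326.40 = 470.40.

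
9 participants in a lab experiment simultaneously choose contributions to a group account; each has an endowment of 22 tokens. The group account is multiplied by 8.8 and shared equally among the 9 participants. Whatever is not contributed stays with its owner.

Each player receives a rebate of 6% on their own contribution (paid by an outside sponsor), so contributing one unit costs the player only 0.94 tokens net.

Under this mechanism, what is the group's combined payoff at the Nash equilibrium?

1754.28 tokens

With the mechanism, a contributed unit returns (8.8/9) / 0.94 = 1.0402 per unit of net cost to the contributor — now above 1 — so contributing fully is weakly dominant for every player.
So the Nash equilibrium is full contribution by all 9; the group earns 9 × (22 × 0.06 + 8.8 × 22) = 1754.28.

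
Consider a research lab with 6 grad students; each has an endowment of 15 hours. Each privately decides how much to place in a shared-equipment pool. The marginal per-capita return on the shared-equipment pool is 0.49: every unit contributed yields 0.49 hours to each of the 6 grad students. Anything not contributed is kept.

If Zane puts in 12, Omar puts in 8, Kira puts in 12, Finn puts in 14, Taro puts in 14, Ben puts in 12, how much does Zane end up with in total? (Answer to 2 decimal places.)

38.28 hours

Total contributed: 12 + 8 + 12 + 14 + 14 + 12 = 72.
Each receives 0.49 × 72 = 35.28 from the shared-equipment pool.
Zane keeps 15 − 12 = 3, so Zane's payoff is 3 + 35.28 = 38.28.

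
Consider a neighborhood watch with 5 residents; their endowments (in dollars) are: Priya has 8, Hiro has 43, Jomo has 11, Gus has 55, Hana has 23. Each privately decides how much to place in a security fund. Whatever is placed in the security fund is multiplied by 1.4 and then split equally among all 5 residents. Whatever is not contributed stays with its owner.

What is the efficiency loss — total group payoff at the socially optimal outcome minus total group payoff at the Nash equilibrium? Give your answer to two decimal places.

56.00 dollars

The private return per contributed unit is 1.4/5 = 0.2800 < 1 for every player regardless of endowment, so the Nash equilibrium is zero contribution and the group total is Σ E_j = 8 + 43 + 11 + 55 + 23 = 140.
Each contributed unit returns 1.400 to the group, so the social optimum is full contribution by everyone: group total = 1.400 × 140 = 196.00.
Efficiency loss = (1.400 − 1) × 140 = 56.00.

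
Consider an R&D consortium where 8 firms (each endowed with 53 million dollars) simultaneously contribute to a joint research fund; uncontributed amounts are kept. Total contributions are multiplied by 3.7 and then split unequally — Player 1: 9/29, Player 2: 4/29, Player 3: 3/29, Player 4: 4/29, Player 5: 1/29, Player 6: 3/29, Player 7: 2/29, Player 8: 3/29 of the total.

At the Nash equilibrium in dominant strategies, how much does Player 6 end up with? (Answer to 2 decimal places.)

A player with share s gets back 3.7·s per unit contributed, so full contribution is dominant for anyone with s > 1/3.7 = 0.2703 and zero contribution is dominant for anyone below.
Only Player 1 (9/29) clears that bar, contributing 53; the remaining 7 contribute 0. Total contributed: 53.
Player 6 keeps 53 and receives 3.7 × 53 × 3/29 = 20.29 from the joint research fund, for a payoff of 73.29.

73.29 million dollars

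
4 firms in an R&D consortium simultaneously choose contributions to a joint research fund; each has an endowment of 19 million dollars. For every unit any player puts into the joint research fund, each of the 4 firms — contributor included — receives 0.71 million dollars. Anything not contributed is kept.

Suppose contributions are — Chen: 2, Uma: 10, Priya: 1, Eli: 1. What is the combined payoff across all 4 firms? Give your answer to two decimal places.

Total contributed: 2 + 10 + 1 + 1 = 14; total kept: 4 × 19 − 14 = 62.
The joint research fund pays out 0.71 × 4 × 14 = 39.76 in aggregate.
Group total = 62 + 39.76 = 101.76.

101.76 million dollars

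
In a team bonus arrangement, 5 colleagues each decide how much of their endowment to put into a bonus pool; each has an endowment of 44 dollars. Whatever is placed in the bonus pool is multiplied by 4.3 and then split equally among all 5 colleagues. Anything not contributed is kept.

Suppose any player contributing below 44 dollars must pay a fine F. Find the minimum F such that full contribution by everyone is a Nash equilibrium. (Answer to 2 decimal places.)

Given the others contribute fully, the best deviation is to contribute 0 (any partial contribution still incurs the fine and gives up units whose private return 0.8600 is below 1).
Deviating from 44 to 0 saves 44 dollars but forfeits the deviator's share of the drop in the bonus pool: 4.3/5 × 44 = 37.84.
So the deviation gain is 44 − 37.84 = 6.16, and the fine must be at least 6.16 dollars to wipe it out.

6.16 dollars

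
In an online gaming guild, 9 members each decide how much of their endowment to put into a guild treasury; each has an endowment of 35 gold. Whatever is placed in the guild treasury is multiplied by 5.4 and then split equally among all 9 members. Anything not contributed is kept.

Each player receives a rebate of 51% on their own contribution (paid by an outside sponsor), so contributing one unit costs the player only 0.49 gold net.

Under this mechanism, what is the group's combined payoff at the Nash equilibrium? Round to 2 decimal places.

1861.65 gold

With the mechanism, a contributed unit returns (5.4/9) / 0.49 = 1.2245 per unit of net cost to the contributor — now above 1 — so contributing fully is weakly dominant for every player.
So the Nash equilibrium is full contribution by all 9; the group earns 9 × (35 × 0.51 + 5.4 × 35) = 1861.65.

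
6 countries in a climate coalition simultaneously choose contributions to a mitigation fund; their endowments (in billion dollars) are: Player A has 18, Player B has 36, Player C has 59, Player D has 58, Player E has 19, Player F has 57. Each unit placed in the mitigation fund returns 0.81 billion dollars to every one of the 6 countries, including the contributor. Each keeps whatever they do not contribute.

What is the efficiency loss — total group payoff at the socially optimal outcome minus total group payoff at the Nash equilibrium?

953.42 billion dollars

The private return per contributed unit is 0.81 < 1 for everyone, so the Nash equilibrium is zero contribution and the group total is Σ E_j = 18 + 36 + 59 + 58 + 19 + 57 = 247.
Each contributed unit returns 4.860 to the group, so the social optimum is full contribution by everyone: group total = 4.860 × 247 = 1200.42.
Efficiency loss = (4.860 − 1) × 247 = 953.42.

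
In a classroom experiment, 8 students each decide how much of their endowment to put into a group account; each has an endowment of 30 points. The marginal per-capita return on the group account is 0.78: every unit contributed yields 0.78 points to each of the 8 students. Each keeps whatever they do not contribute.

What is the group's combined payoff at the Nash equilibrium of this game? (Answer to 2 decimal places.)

240.00 points

The private return per contributed unit is 0.78 < 1, so contributing 0 is dominant for every player. At the Nash equilibrium everyone keeps their 30, and the group total is 8 × 30 = 240.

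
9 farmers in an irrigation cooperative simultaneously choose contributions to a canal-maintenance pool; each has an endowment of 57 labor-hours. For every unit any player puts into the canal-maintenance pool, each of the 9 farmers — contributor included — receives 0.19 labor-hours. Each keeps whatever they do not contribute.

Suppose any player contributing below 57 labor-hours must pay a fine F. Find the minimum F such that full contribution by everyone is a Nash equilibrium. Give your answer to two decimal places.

46.17 labor-hours

Given the others contribute fully, the best deviation is to contribute 0 (any partial contribution still incurs the fine and gives up units whose private return 0.19 is below 1).
Deviating from 57 to 0 saves 57 labor-hours but forfeits the deviator's share of the drop in the canal-maintenance pool: 0.19 × 57 = 10.83.
So the deviation gain is 57 − 10.83 = 46.17, and the fine must be at least 46.17 labor-hours to wipe it out.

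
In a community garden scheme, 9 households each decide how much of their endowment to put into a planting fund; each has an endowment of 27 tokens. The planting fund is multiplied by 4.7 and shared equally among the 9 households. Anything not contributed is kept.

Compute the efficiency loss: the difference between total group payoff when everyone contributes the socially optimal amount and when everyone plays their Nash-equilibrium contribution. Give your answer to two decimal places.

Each contributed unit returns 4.7/9 = 0.5222 to its contributor — below 1 — so contributing 0 is dominant for every player. At the Nash equilibrium everyone keeps their 27, and the group total is 9 × 27 = 243.
Each contributed unit returns 4.700 to the group as a whole (0.5222 to each of 9 players), which exceeds 1, so the social optimum is full contribution: group total = 4.700 × 243 = 1142.10.
Efficiency loss = 1142.10 − 243 = 899.10.

899.10 tokens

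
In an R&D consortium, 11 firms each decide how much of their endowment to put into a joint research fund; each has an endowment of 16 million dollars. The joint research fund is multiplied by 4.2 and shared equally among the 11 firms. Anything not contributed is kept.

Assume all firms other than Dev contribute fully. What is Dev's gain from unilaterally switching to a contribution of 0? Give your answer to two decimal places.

Switching from a contribution of 16 to 0 lets Dev keep an extra 16 million dollars, but lowers the joint research fund by 16, which costs Dev their own share of that drop: 4.2/11 × 16 = 6.11.
Net gain = 16 − 6.11 = 9.89. The private return per contributed unit (0.3818) is below 1, so free-riding is indeed the best response regardless of what the others do.

9.89 million dollars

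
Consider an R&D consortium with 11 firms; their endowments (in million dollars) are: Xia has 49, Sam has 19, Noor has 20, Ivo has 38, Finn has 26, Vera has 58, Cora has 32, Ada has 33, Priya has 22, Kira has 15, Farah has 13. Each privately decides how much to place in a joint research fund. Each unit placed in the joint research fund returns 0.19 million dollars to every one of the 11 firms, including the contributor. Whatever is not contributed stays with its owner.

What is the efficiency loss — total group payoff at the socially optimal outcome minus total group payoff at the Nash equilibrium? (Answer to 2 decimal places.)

The private return per contributed unit is 0.19 < 1 for everyone, so the Nash equilibrium is zero contribution and the group total is Σ E_j = 49 + 19 + 20 + 38 + 26 + 58 + 32 + 33 + 22 + 15 + 13 = 325.
Each contributed unit returns 2.090 to the group, so the social optimum is full contribution by everyone: group total = 2.090 × 325 = 679.25.
Efficiency loss = (2.090 − 1) × 325 = 354.25.

354.25 million dollars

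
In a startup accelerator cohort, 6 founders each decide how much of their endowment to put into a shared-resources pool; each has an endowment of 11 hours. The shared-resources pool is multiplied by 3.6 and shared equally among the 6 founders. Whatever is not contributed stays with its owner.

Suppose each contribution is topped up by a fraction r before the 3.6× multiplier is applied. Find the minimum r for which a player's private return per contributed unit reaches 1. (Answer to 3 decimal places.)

0.667

With matching at rate r, one contributed unit becomes (1 + r) in the shared-resources pool and returns 3.6 × (1 + r) / 6 to the contributor.
Setting this equal to 1: 1 + r = 6/3.6 = 1.6667.
So the minimum matching rate is r = 1.6667 − 1 = 0.667.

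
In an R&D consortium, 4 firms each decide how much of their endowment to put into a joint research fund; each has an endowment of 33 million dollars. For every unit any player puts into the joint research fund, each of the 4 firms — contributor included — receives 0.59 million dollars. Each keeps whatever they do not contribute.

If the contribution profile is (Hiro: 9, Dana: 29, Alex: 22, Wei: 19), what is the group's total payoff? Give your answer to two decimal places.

239.44 million dollars

Total contributed: 9 + 29 + 22 + 19 = 79; total kept: 4 × 33 − 79 = 53.
The joint research fund pays out 0.59 × 4 × 79 = 186.44 in aggregate.
Group total = 53 + 186.44 = 239.44.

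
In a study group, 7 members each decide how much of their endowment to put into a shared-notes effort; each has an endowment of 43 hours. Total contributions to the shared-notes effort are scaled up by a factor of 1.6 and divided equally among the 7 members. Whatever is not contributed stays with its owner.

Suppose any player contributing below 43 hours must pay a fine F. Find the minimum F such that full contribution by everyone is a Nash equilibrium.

33.17 hours

Given the others contribute fully, the best deviation is to contribute 0 (any partial contribution still incurs the fine and gives up units whose private return 0.2286 is below 1).
Deviating from 43 to 0 saves 43 hours but forfeits the deviator's share of the drop in the shared-notes effort: 1.6/7 × 43 = 9.83.
So the deviation gain is 43 − 9.83 = 33.17, and the fine must be at least 33.17 hours to wipe it out.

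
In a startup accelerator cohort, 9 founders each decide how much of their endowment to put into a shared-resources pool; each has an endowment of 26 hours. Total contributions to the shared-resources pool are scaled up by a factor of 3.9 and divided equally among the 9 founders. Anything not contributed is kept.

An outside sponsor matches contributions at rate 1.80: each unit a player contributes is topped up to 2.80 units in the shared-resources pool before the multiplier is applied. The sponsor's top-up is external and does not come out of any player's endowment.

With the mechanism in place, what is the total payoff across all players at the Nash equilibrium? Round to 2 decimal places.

2555.28 hours

The effective private return per unit is now 3.9 × 2.80 / 9 = 1.2133 > 1, so every player's dominant strategy flips to full contribution.
So the Nash equilibrium is full contribution by all 9; the group earns 3.9 × 2.80 × 234 = 2555.28.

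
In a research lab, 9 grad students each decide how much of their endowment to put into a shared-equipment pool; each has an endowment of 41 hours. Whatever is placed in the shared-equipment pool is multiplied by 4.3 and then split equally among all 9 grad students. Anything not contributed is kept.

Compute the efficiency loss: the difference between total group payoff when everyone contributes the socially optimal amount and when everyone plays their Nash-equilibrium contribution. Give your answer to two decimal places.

Each contributed unit returns 4.3/9 = 0.4778 to its contributor — below 1 — so contributing 0 is dominant for every player. At the Nash equilibrium everyone keeps their 41, and the group total is 9 × 41 = 369.
Each contributed unit returns 4.300 to the group as a whole (0.4778 to each of 9 players), which exceeds 1, so the social optimum is full contribution: group total = 4.300 × 369 = 1586.70.
Efficiency loss = 1586.70 − 369 = 1217.70.

1217.70 hours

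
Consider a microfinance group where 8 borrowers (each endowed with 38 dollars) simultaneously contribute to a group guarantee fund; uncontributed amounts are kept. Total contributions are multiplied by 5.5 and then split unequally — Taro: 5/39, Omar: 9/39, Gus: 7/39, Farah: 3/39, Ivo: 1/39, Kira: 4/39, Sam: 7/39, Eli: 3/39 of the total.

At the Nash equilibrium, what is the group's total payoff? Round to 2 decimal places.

475.00 dollars

A player with share s gets back 5.5·s per unit contributed, so full contribution is dominant for anyone with s > 1/5.5 = 0.1818 and zero contribution is dominant for anyone below.
The only share above 0.1818 is Omar's 9/39, contributing 38; the remaining 7 contribute 0. Total contributed: 38.
The group guarantee fund pays out 5.5 × 38 = 209.00 in total (split across the unequal shares, but the aggregate is all that matters for the group sum).
The 7 free-riders keep 38 each, adding 266. Group total = 266 + 209.00 = 475.00.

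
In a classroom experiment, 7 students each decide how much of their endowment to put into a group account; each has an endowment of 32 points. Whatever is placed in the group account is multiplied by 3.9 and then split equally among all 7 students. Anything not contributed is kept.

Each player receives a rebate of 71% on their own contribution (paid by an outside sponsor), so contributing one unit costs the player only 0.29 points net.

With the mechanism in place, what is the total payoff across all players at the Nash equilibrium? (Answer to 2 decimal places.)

1032.64 points

The effective private return per unit is now (3.9/7) / 0.29 = 1.9212 > 1, so every player's dominant strategy flips to full contribution.
At the Nash equilibrium everyone contributes 32. Group total payoff = 7 × (32 × 0.71 + 3.9 × 32) = 1032.64.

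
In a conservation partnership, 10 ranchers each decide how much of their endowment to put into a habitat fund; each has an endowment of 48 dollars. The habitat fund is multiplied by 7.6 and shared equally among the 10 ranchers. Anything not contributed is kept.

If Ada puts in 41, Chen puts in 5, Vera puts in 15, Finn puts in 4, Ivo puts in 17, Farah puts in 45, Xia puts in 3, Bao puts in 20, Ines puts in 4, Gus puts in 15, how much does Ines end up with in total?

172.44 dollars

Total contributed: 41 + 5 + 15 + 4 + 17 + 45 + 3 + 20 + 4 + 15 = 169.
Each receives 7.6 × 169 / 10 = 128.44 from the habitat fund.
Ines keeps 48 − 4 = 44, so Ines's payoff is 44 + 128.44 = 172.44.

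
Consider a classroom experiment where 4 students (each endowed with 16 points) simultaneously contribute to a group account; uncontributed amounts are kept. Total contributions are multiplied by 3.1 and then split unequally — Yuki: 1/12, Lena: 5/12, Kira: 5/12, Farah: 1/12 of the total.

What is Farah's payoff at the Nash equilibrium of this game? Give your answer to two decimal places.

24.27 points

Player j's private return per contributed unit is 3.1 × (j's share). Contributing is weakly dominant for j when that share is at least 1/3.1 = 0.3226, and contributing 0 is dominant otherwise.
Lena and Kira clear that bar, contributing 16 each; the remaining 2 contribute 0. Total contributed: 32.
Farah keeps 16 and receives 3.1 × 32 × 1/12 = 8.27 from the group account, for a payoff of 24.27.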